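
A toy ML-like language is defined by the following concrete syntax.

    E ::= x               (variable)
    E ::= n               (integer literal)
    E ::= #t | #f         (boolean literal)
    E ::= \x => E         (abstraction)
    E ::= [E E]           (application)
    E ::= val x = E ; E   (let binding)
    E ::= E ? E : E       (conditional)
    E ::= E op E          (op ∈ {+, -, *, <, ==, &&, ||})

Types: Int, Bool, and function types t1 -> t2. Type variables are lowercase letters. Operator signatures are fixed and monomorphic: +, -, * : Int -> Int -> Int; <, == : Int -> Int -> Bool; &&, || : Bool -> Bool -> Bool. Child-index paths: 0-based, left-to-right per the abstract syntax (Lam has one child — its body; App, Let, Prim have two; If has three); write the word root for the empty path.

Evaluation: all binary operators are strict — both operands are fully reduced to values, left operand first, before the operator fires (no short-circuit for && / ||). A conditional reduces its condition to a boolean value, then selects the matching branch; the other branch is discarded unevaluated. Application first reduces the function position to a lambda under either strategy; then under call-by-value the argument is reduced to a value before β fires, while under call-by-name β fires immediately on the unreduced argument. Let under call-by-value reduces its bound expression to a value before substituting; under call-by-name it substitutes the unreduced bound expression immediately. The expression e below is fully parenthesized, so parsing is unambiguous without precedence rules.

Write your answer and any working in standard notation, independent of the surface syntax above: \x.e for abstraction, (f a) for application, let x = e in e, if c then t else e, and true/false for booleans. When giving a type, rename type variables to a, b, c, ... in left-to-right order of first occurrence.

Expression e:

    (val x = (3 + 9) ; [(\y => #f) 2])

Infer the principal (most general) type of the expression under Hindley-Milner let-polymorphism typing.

Working:
  unify Int ~ Int
  unify Int ~ Int
let x : Int
\y._ : a -> Bool
  unify a -> Bool ~ Int -> b
  unify a ~ Int
  unify Bool ~ b
_ _ : Bool

Answer: Bool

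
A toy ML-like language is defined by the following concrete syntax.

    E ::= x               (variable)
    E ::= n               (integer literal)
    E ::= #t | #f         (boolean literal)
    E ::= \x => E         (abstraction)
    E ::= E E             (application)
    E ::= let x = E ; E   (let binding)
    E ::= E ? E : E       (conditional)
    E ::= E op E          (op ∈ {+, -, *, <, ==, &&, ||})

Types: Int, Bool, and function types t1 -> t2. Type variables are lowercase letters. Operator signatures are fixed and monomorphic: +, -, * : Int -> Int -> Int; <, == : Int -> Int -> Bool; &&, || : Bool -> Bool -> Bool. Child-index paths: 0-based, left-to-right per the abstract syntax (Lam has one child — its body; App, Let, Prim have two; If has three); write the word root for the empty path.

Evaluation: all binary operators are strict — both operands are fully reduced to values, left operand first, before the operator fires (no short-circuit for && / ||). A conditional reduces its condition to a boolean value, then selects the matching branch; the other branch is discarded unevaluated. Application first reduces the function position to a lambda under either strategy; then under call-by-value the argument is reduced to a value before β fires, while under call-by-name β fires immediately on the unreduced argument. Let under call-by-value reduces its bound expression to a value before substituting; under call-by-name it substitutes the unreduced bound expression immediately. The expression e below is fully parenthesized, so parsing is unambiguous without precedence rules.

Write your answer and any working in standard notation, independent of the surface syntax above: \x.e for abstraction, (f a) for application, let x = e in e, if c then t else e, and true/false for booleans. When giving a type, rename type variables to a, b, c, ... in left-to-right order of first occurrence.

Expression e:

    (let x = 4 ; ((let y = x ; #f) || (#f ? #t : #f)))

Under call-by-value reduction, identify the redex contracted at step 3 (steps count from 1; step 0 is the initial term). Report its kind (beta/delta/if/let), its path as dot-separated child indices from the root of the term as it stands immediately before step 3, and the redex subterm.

Trace:
step 0: (let x = 4 in ((let y = x in false) || (if false then true else false)))
step 1: [let@root] ((let y = 4 in false) || (if false then true else false))
step 2: [let@0] (false || (if false then true else false))
step 3: [if@1] (false || false)

Answer: if at 1 : (if false then true else false)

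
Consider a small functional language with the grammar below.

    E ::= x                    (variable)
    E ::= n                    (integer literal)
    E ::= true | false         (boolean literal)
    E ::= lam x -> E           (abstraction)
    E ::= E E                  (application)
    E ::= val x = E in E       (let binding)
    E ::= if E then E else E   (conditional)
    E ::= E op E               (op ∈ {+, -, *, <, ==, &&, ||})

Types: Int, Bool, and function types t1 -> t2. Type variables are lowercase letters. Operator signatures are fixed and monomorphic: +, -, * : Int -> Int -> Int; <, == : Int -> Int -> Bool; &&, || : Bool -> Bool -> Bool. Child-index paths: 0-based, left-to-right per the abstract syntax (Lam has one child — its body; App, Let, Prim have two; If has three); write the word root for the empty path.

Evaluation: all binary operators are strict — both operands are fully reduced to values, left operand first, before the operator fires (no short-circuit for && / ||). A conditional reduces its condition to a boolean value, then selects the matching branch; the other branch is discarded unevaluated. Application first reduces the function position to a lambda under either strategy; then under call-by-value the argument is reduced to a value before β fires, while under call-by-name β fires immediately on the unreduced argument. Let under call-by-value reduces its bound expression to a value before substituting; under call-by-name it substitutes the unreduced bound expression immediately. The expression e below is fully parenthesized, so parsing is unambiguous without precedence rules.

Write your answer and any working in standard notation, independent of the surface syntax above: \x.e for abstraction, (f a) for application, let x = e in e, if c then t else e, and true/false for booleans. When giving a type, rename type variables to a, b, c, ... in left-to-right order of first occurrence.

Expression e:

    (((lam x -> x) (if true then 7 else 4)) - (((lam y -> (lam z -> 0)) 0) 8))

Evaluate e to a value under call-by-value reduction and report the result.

Derivation:
step 0: (((\x.x) (if true then 7 else 4)) - (((\y.(\z.0)) 0) 8))
step 1: [if@0.1] (((\x.x) 7) - (((\y.(\z.0)) 0) 8))
step 2: [beta@0] (7 - (((\y.(\z.0)) 0) 8))
step 3: [beta@1.0] (7 - ((\z.0) 8))
step 4: [beta@1] (7 - 0)
step 5: [delta@root] 7

Answer: 7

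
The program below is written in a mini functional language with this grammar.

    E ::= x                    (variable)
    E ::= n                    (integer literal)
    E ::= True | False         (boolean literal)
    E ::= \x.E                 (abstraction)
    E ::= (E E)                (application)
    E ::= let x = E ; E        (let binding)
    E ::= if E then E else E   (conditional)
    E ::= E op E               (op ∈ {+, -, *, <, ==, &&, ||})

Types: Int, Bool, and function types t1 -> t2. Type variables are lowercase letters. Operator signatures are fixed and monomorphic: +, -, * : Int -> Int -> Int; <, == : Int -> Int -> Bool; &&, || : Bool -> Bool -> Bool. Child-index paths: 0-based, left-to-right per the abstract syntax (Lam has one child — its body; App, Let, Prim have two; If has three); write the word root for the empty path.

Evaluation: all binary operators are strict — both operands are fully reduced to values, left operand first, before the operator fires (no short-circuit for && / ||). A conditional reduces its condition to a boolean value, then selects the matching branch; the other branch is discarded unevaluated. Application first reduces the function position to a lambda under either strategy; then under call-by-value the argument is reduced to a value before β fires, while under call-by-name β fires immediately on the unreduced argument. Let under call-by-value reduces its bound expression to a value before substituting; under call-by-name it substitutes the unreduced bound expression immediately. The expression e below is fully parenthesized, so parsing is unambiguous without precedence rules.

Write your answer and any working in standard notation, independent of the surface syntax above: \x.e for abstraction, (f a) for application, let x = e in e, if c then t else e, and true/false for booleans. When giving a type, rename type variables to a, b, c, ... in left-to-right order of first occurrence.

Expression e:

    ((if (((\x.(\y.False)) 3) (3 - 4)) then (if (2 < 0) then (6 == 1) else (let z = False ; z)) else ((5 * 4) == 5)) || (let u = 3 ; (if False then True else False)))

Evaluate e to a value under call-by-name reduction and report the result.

Answer: false

Derivation:
step 0: ((if (((\x.(\y.false)) 3) (3 - 4)) then (if (2 < 0) then (6 == 1) else (let z = false in z)) else ((5 * 4) == 5)) || (let u = 3 in (if false then true else false)))
step 1: [beta@0.0.0] ((if ((\y.false) (3 - 4)) then (if (2 < 0) then (6 == 1) else (let z = false in z)) else ((5 * 4) == 5)) || (let u = 3 in (if false then true else false)))
step 2: [beta@0.0] ((if false then (if (2 < 0) then (6 == 1) else (let z = false in z)) else ((5 * 4) == 5)) || (let u = 3 in (if false then true else false)))
step 3: [if@0] (((5 * 4) == 5) || (let u = 3 in (if false then true else false)))
step 4: [delta@0.0] ((20 == 5) || (let u = 3 in (if false then true else false)))
step 5: [delta@0] (false || (let u = 3 in (if false then true else false)))
step 6: [let@1] (false || (if false then true else false))
step 7: [if@1] (false || false)
step 8: [delta@root] false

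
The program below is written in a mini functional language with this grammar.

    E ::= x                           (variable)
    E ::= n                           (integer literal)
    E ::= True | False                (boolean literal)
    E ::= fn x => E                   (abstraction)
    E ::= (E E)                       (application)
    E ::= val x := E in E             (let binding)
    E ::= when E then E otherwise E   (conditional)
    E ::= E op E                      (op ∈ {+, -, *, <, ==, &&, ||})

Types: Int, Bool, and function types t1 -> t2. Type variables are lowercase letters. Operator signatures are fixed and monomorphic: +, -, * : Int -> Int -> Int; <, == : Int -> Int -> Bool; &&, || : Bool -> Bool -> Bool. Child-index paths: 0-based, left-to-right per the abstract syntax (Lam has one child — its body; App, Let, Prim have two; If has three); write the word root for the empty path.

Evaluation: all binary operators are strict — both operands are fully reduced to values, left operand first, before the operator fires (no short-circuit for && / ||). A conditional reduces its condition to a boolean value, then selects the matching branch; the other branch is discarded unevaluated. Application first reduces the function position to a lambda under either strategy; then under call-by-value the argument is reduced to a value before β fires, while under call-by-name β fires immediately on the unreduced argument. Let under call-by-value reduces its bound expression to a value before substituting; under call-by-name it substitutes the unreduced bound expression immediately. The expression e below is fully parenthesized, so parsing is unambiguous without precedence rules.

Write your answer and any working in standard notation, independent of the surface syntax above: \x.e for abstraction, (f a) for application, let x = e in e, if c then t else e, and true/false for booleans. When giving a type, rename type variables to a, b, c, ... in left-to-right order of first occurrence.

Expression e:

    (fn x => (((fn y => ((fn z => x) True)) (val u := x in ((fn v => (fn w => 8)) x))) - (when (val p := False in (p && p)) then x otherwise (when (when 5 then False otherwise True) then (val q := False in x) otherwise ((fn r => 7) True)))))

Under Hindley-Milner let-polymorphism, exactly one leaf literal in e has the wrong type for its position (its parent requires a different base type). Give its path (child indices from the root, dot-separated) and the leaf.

Answer: 0.1.2.0.0 : 5

Trace:
x : a
\z._ : c -> a
  unify c -> a ~ Bool -> d
  unify c ~ Bool
  unify a ~ d
_ _ : d
\y._ : b -> d
x : d
let u : d
\w._ : f -> Int
\v._ : e -> f -> Int
x : d
  unify e -> f -> Int ~ d -> g
  unify e ~ d
  unify f -> Int ~ g
_ _ : f -> Int
  unify b -> d ~ (f -> Int) -> h
  unify b ~ f -> Int
  unify d ~ h
_ _ : h
  unify h ~ Int
let p : Bool
p : Bool
  unify Bool ~ Bool
p : Bool
  unify Bool ~ Bool
  unify Bool ~ Bool
x : Int
  unify Int ~ Bool
  FAIL: mismatch Int ~ Bool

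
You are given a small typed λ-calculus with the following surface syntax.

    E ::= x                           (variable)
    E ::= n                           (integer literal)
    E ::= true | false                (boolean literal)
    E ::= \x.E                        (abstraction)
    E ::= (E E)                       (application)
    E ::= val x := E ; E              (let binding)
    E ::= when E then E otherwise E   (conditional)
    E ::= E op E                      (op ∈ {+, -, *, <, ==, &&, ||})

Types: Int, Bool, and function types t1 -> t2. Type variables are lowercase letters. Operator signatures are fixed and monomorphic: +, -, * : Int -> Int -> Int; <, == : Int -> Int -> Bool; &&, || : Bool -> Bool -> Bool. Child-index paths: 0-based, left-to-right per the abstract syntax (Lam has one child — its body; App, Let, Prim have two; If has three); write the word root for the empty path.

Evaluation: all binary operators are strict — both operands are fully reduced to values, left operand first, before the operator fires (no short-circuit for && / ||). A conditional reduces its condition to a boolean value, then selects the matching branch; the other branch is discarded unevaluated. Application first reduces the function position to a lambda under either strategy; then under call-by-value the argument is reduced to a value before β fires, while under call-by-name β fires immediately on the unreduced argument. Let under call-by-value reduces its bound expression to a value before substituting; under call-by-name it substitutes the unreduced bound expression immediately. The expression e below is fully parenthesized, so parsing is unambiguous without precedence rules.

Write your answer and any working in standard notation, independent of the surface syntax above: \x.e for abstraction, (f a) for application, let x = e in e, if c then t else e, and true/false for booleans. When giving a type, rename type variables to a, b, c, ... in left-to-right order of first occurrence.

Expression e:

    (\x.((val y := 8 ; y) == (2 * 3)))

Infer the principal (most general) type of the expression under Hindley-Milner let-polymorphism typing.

Working:
let y : Int
y : Int
  unify Int ~ Int
  unify Int ~ Int
  unify Int ~ Int
  unify Int ~ Int
\x._ : a -> Bool

Answer: a -> Bool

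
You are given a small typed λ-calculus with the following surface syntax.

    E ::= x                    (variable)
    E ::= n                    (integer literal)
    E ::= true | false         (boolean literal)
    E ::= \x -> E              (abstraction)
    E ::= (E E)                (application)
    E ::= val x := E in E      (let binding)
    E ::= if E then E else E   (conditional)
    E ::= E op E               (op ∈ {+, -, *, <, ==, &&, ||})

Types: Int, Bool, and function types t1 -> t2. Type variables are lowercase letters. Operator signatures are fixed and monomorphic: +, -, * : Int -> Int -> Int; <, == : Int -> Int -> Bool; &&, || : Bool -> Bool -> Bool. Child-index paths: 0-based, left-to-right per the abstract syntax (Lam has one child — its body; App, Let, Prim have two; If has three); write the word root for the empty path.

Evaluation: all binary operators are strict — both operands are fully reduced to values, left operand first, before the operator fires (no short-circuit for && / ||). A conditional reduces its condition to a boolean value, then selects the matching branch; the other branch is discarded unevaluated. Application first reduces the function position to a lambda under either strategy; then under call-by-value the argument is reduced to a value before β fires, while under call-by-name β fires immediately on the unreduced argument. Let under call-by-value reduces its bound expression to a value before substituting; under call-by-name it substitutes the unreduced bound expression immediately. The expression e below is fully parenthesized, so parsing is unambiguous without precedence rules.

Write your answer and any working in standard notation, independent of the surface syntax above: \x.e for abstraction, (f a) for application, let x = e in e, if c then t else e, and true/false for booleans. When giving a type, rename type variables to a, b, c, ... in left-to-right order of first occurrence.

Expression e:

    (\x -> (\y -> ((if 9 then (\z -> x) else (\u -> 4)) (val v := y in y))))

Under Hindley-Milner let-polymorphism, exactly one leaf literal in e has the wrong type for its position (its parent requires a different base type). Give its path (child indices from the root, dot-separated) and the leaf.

Working:
  unify Int ~ Bool
  FAIL: mismatch Int ~ Bool

Answer: 0.0.0.0 : 9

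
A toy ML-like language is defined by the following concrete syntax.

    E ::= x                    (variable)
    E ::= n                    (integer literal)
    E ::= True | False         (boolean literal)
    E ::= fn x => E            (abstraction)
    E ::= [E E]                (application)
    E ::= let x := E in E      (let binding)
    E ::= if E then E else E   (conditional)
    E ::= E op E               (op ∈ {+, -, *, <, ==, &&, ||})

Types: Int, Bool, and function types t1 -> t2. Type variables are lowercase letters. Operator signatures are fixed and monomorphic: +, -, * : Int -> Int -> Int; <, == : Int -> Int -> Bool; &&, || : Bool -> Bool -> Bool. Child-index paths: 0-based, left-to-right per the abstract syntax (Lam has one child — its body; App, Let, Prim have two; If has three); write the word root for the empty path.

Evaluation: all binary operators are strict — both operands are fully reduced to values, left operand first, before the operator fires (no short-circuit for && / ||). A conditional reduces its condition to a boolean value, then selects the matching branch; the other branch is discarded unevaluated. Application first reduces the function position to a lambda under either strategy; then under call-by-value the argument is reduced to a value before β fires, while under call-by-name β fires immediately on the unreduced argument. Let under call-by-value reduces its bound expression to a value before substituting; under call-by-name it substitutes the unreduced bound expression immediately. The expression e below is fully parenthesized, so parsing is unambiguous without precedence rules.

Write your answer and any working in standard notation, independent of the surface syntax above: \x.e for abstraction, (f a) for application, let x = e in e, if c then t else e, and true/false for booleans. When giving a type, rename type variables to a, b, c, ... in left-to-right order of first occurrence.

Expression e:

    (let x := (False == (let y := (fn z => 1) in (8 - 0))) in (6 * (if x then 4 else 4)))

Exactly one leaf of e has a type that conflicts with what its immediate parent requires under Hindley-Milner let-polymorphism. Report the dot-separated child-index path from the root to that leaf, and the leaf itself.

Answer: 0.0 : false

Derivation:
  unify Bool ~ Int
  FAIL: mismatch Bool ~ Int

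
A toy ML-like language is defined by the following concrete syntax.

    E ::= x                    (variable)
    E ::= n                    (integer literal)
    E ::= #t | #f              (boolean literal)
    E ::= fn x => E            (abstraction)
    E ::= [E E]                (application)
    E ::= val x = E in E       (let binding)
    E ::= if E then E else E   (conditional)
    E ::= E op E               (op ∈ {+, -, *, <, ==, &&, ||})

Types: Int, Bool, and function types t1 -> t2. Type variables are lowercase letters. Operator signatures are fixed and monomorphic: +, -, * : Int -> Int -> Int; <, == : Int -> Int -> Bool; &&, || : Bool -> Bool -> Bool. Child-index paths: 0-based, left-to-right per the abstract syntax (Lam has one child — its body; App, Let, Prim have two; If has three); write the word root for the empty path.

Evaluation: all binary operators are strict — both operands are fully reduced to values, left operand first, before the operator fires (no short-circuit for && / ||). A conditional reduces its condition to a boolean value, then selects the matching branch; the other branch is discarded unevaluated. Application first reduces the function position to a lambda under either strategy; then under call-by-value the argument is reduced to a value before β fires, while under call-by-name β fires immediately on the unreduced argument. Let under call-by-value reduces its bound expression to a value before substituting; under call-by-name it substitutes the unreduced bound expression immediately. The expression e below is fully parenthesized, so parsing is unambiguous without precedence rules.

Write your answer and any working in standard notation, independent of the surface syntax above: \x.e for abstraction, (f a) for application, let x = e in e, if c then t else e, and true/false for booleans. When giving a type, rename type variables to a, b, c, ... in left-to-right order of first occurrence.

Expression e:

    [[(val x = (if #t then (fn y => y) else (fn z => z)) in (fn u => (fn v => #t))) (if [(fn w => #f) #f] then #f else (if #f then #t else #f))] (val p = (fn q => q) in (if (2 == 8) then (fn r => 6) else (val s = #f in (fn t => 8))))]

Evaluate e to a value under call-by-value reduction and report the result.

Trace:
step 0: (((let x = (if true then (\y.y) else (\z.z)) in (\u.(\v.true))) (if ((\w.false) false) then false else (if false then true else false))) (let p = (\q.q) in (if (2 == 8) then (\r.6) else (let s = false in (\t.8)))))
step 1: [if@0.0.0] (((let x = (\y.y) in (\u.(\v.true))) (if ((\w.false) false) then false else (if false then true else false))) (let p = (\q.q) in (if (2 == 8) then (\r.6) else (let s = false in (\t.8)))))
step 2: [let@0.0] (((\u.(\v.true)) (if ((\w.false) false) then false else (if false then true else false))) (let p = (\q.q) in (if (2 == 8) then (\r.6) else (let s = false in (\t.8)))))
step 3: [beta@0.1.0] (((\u.(\v.true)) (if false then false else (if false then true else false))) (let p = (\q.q) in (if (2 == 8) then (\r.6) else (let s = false in (\t.8)))))
step 4: [if@0.1] (((\u.(\v.true)) (if false then true else false)) (let p = (\q.q) in (if (2 == 8) then (\r.6) else (let s = false in (\t.8)))))
step 5: [if@0.1] (((\u.(\v.true)) false) (let p = (\q.q) in (if (2 == 8) then (\r.6) else (let s = false in (\t.8)))))
step 6: [beta@0] ((\v.true) (let p = (\q.q) in (if (2 == 8) then (\r.6) else (let s = false in (\t.8)))))
step 7: [let@1] ((\v.true) (if (2 == 8) then (\r.6) else (let s = false in (\t.8))))
step 8: [delta@1.0] ((\v.true) (if false then (\r.6) else (let s = false in (\t.8))))
step 9: [if@1] ((\v.true) (let s = false in (\t.8)))
step 10: [let@1] ((\v.true) (\t.8))
step 11: [beta@root] true

Answer: true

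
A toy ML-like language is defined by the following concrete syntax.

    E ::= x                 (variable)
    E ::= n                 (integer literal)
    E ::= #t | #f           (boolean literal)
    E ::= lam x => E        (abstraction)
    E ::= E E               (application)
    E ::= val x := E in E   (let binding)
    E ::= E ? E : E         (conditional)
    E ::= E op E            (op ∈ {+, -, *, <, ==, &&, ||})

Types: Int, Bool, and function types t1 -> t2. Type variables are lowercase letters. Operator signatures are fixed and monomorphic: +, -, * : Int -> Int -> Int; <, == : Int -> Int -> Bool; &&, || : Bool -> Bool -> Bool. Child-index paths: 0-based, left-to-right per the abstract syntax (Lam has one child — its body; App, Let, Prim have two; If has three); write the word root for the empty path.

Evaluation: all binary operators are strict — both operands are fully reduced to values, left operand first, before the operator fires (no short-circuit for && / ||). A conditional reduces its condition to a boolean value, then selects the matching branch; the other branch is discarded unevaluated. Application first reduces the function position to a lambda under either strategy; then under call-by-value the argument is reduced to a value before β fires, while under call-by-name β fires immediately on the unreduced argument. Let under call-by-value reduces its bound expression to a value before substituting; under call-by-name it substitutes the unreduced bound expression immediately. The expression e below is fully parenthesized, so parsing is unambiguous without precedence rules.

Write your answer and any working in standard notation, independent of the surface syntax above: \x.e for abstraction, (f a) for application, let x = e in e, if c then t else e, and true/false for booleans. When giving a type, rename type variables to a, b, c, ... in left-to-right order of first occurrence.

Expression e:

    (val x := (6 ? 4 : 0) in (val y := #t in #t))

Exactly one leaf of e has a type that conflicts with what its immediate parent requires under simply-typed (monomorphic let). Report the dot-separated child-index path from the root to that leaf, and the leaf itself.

Answer: 0.0 : 6

Derivation:
  unify Int ~ Bool
  FAIL: mismatch Int ~ Bool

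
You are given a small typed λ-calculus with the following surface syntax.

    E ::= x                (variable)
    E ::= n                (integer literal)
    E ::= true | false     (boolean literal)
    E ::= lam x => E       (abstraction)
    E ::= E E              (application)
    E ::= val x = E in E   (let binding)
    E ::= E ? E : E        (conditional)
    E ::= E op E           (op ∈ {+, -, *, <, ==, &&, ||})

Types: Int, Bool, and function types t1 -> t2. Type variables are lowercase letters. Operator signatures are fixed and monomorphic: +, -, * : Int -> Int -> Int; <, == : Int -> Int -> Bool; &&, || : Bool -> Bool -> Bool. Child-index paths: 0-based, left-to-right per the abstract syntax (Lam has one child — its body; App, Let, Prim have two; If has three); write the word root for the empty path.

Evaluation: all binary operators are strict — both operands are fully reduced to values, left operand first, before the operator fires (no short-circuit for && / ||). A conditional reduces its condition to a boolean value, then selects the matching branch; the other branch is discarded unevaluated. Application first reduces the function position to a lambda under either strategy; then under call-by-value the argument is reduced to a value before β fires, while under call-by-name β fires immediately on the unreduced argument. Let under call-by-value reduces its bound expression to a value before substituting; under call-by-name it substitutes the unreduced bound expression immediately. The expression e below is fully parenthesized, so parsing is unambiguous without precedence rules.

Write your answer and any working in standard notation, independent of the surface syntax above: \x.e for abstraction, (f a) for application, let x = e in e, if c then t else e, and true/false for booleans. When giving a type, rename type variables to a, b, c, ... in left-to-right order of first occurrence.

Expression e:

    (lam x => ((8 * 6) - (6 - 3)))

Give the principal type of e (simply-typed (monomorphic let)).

Working:
  unify Int ~ Int
  unify Int ~ Int
  unify Int ~ Int
  unify Int ~ Int
  unify Int ~ Int
  unify Int ~ Int
\x._ : a -> Int

Answer: a -> Int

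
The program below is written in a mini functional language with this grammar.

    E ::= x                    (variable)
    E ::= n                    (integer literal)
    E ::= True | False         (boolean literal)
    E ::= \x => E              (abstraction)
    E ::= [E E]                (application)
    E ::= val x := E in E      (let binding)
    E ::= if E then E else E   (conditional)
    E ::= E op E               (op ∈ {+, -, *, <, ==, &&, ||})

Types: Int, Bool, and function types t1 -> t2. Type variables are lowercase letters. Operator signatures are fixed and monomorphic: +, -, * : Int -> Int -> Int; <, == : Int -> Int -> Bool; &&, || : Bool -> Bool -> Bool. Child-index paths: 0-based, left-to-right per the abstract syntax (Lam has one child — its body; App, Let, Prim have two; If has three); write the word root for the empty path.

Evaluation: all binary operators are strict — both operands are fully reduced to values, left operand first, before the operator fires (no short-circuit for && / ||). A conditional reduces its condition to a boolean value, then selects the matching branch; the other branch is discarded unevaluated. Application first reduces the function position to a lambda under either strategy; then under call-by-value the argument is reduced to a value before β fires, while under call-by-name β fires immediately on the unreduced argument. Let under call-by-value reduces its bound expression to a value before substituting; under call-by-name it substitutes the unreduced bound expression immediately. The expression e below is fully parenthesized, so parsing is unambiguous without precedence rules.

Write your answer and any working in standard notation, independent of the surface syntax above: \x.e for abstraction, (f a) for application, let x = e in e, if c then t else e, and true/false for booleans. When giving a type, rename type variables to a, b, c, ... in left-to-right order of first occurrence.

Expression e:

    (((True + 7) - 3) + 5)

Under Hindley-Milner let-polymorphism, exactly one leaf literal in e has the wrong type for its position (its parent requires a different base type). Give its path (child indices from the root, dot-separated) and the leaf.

Trace:
  unify Bool ~ Int
  FAIL: mismatch Bool ~ Int

Answer: 0.0.0 : true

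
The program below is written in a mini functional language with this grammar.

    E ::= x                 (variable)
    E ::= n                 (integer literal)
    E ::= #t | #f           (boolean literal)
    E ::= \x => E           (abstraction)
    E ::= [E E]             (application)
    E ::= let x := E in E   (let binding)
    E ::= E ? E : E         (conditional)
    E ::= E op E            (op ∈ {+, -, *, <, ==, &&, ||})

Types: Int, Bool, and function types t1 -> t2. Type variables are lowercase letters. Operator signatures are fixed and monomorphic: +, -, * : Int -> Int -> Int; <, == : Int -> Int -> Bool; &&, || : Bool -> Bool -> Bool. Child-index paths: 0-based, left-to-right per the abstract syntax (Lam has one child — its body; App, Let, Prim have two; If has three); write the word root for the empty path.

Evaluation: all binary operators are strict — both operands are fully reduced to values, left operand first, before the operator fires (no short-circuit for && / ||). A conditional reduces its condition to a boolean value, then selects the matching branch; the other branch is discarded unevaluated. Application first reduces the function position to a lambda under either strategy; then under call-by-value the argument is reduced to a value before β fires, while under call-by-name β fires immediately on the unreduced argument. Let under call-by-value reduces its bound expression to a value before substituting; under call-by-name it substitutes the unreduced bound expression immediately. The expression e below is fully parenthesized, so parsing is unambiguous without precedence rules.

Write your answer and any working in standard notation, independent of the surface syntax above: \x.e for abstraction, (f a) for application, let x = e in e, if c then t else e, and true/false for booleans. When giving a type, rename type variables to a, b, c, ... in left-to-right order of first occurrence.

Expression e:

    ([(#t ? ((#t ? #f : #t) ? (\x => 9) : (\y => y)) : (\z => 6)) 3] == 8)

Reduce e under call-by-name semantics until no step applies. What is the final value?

Trace:
step 0: (((if true then (if (if true then false else true) then (\x.9) else (\y.y)) else (\z.6)) 3) == 8)
step 1: [if@0.0] (((if (if true then false else true) then (\x.9) else (\y.y)) 3) == 8)
step 2: [if@0.0.0] (((if false then (\x.9) else (\y.y)) 3) == 8)
step 3: [if@0.0] (((\y.y) 3) == 8)
step 4: [beta@0] (3 == 8)
step 5: [delta@root] false

Answer: false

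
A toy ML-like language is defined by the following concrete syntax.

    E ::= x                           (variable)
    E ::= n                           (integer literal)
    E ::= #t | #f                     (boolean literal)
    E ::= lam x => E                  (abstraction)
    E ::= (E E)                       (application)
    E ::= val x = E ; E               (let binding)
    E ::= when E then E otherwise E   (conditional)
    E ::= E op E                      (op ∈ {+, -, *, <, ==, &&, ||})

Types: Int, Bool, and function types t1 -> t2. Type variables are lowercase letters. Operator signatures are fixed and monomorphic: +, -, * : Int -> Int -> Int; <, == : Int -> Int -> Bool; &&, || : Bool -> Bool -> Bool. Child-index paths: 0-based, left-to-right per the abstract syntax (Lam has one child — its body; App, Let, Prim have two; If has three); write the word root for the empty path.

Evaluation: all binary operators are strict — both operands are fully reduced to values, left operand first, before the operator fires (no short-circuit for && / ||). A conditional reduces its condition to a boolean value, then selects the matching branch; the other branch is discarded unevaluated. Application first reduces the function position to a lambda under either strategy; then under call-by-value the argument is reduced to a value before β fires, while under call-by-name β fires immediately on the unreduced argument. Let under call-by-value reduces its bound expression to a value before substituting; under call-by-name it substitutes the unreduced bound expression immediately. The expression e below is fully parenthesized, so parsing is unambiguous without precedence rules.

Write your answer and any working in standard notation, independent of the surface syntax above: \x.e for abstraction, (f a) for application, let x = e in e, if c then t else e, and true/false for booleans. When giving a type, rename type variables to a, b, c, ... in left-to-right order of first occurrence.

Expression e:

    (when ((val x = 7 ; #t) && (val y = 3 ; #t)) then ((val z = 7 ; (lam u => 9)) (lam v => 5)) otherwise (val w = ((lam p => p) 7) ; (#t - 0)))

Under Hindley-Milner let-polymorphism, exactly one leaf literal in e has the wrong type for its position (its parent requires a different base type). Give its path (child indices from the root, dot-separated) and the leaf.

Answer: 2.1.0 : true

Trace:
let x : Int
  unify Bool ~ Bool
let y : Int
  unify Bool ~ Bool
  unify Bool ~ Bool
let z : Int
\u._ : a -> Int
\v._ : b -> Int
  unify a -> Int ~ (b -> Int) -> c
  unify a ~ b -> Int
  unify Int ~ c
_ _ : Int
p : d
\p._ : d -> d
  unify d -> d ~ Int -> e
  unify d ~ Int
  unify Int ~ e
_ _ : Int
let w : Int
  unify Bool ~ Int
  FAIL: mismatch Bool ~ Int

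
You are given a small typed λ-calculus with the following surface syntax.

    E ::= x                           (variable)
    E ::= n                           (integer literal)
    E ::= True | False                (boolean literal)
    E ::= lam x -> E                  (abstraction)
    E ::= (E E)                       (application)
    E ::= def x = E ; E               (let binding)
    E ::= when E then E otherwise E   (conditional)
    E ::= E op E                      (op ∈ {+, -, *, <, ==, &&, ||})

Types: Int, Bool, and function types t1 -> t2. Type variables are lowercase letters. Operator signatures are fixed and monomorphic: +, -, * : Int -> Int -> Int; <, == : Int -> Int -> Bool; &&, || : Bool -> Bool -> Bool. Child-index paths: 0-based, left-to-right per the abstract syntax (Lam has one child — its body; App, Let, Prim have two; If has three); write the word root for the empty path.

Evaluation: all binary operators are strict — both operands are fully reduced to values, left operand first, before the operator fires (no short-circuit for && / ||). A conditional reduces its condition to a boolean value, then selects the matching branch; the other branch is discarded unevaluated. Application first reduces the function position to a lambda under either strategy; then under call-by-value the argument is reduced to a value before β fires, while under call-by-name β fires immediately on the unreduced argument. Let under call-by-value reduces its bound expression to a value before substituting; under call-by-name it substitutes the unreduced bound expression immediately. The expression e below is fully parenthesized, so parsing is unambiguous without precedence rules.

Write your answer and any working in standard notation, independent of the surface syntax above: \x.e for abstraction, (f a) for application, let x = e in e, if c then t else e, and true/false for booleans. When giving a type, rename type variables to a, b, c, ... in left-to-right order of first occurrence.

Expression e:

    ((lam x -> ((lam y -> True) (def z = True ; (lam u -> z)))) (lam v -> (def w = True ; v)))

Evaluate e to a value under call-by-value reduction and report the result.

Working:
step 0: ((\x.((\y.true) (let z = true in (\u.z)))) (\v.(let w = true in v)))
step 1: [beta@root] ((\y.true) (let z = true in (\u.z)))
step 2: [let@1] ((\y.true) (\u.true))
step 3: [beta@root] true

Answer: true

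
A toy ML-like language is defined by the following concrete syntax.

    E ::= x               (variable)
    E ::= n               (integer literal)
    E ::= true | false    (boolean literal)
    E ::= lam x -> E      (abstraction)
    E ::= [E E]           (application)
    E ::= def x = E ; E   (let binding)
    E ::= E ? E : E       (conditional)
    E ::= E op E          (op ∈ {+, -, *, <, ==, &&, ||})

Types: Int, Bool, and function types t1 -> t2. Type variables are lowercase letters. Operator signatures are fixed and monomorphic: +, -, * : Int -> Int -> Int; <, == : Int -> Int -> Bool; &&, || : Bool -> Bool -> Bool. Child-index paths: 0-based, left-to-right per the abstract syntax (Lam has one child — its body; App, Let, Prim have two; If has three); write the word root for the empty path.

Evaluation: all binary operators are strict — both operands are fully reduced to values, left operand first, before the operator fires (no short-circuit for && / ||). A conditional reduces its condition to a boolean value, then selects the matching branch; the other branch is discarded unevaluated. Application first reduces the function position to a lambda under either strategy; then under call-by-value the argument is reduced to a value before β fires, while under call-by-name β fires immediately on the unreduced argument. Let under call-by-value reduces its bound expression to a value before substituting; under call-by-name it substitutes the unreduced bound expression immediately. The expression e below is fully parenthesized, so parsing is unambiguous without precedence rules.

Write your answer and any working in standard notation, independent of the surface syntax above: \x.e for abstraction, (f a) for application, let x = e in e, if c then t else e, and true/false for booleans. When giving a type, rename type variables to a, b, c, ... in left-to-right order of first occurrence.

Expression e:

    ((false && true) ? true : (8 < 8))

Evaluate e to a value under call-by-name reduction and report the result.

Trace:
step 0: (if (false && true) then true else (8 < 8))
step 1: [delta@0] (if false then true else (8 < 8))
step 2: [if@root] (8 < 8)
step 3: [delta@root] false

Answer: false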